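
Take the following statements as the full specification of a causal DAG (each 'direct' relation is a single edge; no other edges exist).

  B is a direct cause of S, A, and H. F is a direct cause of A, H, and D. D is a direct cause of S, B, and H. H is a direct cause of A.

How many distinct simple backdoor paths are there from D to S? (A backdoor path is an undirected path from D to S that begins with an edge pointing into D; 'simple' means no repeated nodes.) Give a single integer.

4

A backdoor path from D to S is any simple undirected path whose first edge points into D (i.e. leaves D via a parent).
Parents of D: {F}.
Enumerating:
  P1: D <- F -> H <- B -> S
  P2: D <- F -> H -> A <- B -> S
  P3: D <- F -> A <- B -> S
  P4: D <- F -> A <- H <- B -> S
That exhausts the simple backdoor paths. Count: 4.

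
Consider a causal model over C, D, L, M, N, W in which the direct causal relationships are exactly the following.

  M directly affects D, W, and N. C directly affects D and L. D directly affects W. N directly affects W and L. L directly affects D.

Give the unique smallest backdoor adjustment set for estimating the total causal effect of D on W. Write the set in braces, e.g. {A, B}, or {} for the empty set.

{M, N}

Variables eligible for adjustment (non-descendants of D, excluding D and W): {C, L, M, N}.
Backdoor paths from D to W:
  P1: D <- M -> N -> W
  P2: D <- M -> W
  P3: D <- C -> L <- N <- M -> W
  P4: D <- C -> L <- N -> W
  P5: D <- L <- N <- M -> W
  P6: D <- L <- N -> W
The empty set is not sufficient: P1 (D <- M -> N -> W) has no collider blocking it and no conditioned non-collider, so it is open.
Try {M, N}:
  P1: blocked at fork node M ∈ conditioning set.
  P2: blocked at fork node M ∈ conditioning set.
  P3: blocked at collider L (neither it nor any descendant is in the conditioning set).
  P4: blocked at collider L (neither it nor any descendant is in the conditioning set).
  P5: blocked at chain node N ∈ conditioning set.
  P6: blocked at fork node N ∈ conditioning set.
{M, N} contains no descendant of D and blocks every backdoor path.
Every element of {M, N} is needed (dropping M leaves P2 open; dropping N leaves P6 open), so no proper subset is valid.
Among all size-2 subsets of the eligible variables, only {M, N} blocks every backdoor path, so it is the unique smallest valid adjustment set.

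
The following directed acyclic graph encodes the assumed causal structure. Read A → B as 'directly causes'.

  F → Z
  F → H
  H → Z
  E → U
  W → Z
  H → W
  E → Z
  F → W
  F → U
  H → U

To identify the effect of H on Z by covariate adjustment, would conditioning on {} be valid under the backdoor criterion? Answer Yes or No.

Backdoor paths from H to Z (paths whose first edge points into H):
  P1: H <- F -> U <- E -> Z
  P2: H <- F -> W -> Z
  P3: H <- F -> Z
Condition 1 (no descendant of H in the set): holds — descendants of H are {U, W, Z}; none are in {}.
Condition 2 (every backdoor path blocked by {}):
  P1: blocked at collider U (neither it nor any descendant is in the conditioning set).
  P2: open — no interior node is in the conditioning set.
  P3: open — no interior node is in the conditioning set.
{} does not satisfy the backdoor criterion.

No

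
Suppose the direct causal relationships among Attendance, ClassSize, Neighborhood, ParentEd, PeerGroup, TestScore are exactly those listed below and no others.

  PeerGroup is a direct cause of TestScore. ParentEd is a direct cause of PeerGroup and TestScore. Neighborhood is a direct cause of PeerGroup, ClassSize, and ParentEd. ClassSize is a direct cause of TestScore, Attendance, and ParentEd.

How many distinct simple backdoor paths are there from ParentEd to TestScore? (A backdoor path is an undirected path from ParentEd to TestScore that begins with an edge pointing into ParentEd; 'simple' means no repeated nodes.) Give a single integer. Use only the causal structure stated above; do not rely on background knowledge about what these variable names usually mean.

4

A backdoor path from ParentEd to TestScore is any simple undirected path whose first edge points into ParentEd (i.e. leaves ParentEd via a parent).
Parents of ParentEd: {ClassSize, Neighborhood}.
Enumerating:
  P1: ParentEd <- Neighborhood -> ClassSize -> TestScore
  P2: ParentEd <- Neighborhood -> PeerGroup -> TestScore
  P3: ParentEd <- ClassSize <- Neighborhood -> PeerGroup -> TestScore
  P4: ParentEd <- ClassSize -> TestScore
That exhausts the simple backdoor paths. Count: 4.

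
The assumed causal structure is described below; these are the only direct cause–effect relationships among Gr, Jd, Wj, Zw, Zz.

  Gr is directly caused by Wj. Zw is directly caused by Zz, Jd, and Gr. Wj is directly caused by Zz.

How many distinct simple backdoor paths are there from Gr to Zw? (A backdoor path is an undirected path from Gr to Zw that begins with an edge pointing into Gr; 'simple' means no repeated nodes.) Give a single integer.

A backdoor path from Gr to Zw is any simple undirected path whose first edge points into Gr (i.e. leaves Gr via a parent).
Parents of Gr: {Wj}.
Enumerating:
  P1: Gr <- Wj <- Zz -> Zw
That exhausts the simple backdoor paths. Count: 1.

1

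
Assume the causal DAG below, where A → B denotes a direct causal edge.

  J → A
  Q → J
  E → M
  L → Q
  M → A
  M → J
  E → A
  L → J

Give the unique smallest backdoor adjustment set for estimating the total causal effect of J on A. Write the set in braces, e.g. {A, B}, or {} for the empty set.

Variables eligible for adjustment (non-descendants of J, excluding J and A): {E, L, M, Q}.
Backdoor paths from J to A:
  P1: J <- M <- E -> A
  P2: J <- M -> A
The empty set is not sufficient: P1 (J <- M <- E -> A) has no collider blocking it and no conditioned non-collider, so it is open.
Try {M}:
  P1: blocked at chain node M ∈ conditioning set.
  P2: blocked at fork node M ∈ conditioning set.
{M} contains no descendant of J and blocks every backdoor path.
No other singleton works — e.g. {L} leaves P1 open — so {M} is the unique smallest valid adjustment set.

{M}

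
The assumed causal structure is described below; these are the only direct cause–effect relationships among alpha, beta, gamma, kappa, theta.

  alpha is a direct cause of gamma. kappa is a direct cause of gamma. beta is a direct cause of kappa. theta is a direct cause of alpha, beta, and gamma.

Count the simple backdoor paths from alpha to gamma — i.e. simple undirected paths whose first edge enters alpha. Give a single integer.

A backdoor path from alpha to gamma is any simple undirected path whose first edge points into alpha (i.e. leaves alpha via a parent).
Parents of alpha: {theta}.
Enumerating:
  P1: alpha <- theta -> beta -> kappa -> gamma
  P2: alpha <- theta -> gamma
That exhausts the simple backdoor paths. Count: 2.

2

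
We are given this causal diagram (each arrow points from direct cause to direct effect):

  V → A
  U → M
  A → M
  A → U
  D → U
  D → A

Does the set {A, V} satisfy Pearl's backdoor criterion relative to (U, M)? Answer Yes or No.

Yes

Backdoor paths from U to M (paths whose first edge points into U):
  P1: U <- D -> A -> M
  P2: U <- A -> M
Condition 1 (no descendant of U in the set): holds — descendants of U are {M}; none are in {A, V}.
Condition 2 (every backdoor path blocked by {A, V}):
  P1: blocked at chain node A ∈ conditioning set.
  P2: blocked at fork node A ∈ conditioning set.
{A, V} satisfies the backdoor criterion.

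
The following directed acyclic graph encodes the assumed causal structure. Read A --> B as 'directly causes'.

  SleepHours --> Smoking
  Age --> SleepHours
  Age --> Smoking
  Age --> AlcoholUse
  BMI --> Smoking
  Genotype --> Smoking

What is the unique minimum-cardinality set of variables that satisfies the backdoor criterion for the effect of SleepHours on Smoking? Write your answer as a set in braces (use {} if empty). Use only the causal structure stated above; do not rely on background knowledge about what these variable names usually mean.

Variables eligible for adjustment (non-descendants of SleepHours, excluding SleepHours and Smoking): {Age, AlcoholUse, BMI, Genotype}.
Backdoor paths from SleepHours to Smoking:
  P1: SleepHours <- Age -> Smoking
The empty set is not sufficient: P1 (SleepHours <- Age -> Smoking) has no collider blocking it and no conditioned non-collider, so it is open.
Try {Age}:
  P1: blocked at fork node Age ∈ conditioning set.
{Age} contains no descendant of SleepHours and blocks every backdoor path.
No other singleton works — e.g. {BMI} leaves P1 open — so {Age} is the unique smallest valid adjustment set.

{Age}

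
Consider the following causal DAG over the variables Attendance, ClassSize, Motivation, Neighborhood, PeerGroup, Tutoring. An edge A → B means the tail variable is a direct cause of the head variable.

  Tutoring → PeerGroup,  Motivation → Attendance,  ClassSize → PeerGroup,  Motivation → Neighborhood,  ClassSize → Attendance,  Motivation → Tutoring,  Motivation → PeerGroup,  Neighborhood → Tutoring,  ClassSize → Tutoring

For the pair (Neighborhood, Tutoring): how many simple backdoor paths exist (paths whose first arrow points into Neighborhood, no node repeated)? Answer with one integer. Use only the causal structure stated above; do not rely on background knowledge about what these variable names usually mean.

A backdoor path from Neighborhood to Tutoring is any simple undirected path whose first edge points into Neighborhood (i.e. leaves Neighborhood via a parent).
Parents of Neighborhood: {Motivation}.
Enumerating:
  P1: Neighborhood <- Motivation -> Tutoring
  P2: Neighborhood <- Motivation -> Attendance <- ClassSize -> Tutoring
  P3: Neighborhood <- Motivation -> Attendance <- ClassSize -> PeerGroup <- Tutoring
  P4: Neighborhood <- Motivation -> PeerGroup <- ClassSize -> Tutoring
  P5: Neighborhood <- Motivation -> PeerGroup <- Tutoring
That exhausts the simple backdoor paths. Count: 5.

5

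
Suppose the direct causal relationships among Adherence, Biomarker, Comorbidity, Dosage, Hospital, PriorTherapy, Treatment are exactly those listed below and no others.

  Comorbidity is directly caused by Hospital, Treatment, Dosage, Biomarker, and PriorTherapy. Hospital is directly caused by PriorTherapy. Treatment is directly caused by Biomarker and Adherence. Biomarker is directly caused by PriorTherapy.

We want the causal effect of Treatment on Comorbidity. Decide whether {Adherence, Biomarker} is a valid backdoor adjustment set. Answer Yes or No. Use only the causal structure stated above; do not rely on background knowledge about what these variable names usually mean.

Yes

Backdoor paths from Treatment to Comorbidity (paths whose first edge points into Treatment):
  P1: Treatment <- Biomarker <- PriorTherapy -> Hospital -> Comorbidity
  P2: Treatment <- Biomarker <- PriorTherapy -> Comorbidity
  P3: Treatment <- Biomarker -> Comorbidity
Condition 1 (no descendant of Treatment in the set): holds — descendants of Treatment are {Comorbidity}; none are in {Adherence, Biomarker}.
Condition 2 (every backdoor path blocked by {Adherence, Biomarker}):
  P1: blocked at chain node Biomarker ∈ conditioning set.
  P2: blocked at chain node Biomarker ∈ conditioning set.
  P3: blocked at fork node Biomarker ∈ conditioning set.
{Adherence, Biomarker} satisfies the backdoor criterion.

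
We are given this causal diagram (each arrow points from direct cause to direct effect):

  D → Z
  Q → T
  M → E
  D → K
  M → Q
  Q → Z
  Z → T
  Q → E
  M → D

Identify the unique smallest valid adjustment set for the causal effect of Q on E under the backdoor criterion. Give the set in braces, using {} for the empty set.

{M}

Variables eligible for adjustment (non-descendants of Q, excluding Q and E): {D, K, M}.
Backdoor paths from Q to E:
  P1: Q <- M -> E
The empty set is not sufficient: P1 (Q <- M -> E) has no collider blocking it and no conditioned non-collider, so it is open.
Try {M}:
  P1: blocked at fork node M ∈ conditioning set.
{M} contains no descendant of Q and blocks every backdoor path.
No other singleton works — e.g. {D} leaves P1 open — so {M} is the unique smallest valid adjustment set.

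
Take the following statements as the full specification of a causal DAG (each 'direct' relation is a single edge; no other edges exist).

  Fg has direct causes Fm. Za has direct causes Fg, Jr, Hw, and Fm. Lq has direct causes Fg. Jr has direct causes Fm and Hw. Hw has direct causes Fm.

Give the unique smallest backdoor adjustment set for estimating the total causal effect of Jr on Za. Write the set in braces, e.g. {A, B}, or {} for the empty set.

Variables eligible for adjustment (non-descendants of Jr, excluding Jr and Za): {Fg, Fm, Hw, Lq}.
Backdoor paths from Jr to Za:
  P1: Jr <- Fm -> Fg -> Za
  P2: Jr <- Fm -> Hw -> Za
  P3: Jr <- Fm -> Za
  P4: Jr <- Hw <- Fm -> Fg -> Za
  P5: Jr <- Hw <- Fm -> Za
  P6: Jr <- Hw -> Za
The empty set is not sufficient: P1 (Jr <- Fm -> Fg -> Za) has no collider blocking it and no conditioned non-collider, so it is open.
Try {Fm, Hw}:
  P1: blocked at fork node Fm ∈ conditioning set.
  P2: blocked at fork node Fm ∈ conditioning set.
  P3: blocked at fork node Fm ∈ conditioning set.
  P4: blocked at chain node Hw ∈ conditioning set.
  P5: blocked at chain node Hw ∈ conditioning set.
  P6: blocked at fork node Hw ∈ conditioning set.
{Fm, Hw} contains no descendant of Jr and blocks every backdoor path.
Every element of {Fm, Hw} is needed (dropping Fm leaves P1 open; dropping Hw leaves P6 open), so no proper subset is valid.
Among all size-2 subsets of the eligible variables, only {Fm, Hw} blocks every backdoor path, so it is the unique smallest valid adjustment set.

{Fm, Hw}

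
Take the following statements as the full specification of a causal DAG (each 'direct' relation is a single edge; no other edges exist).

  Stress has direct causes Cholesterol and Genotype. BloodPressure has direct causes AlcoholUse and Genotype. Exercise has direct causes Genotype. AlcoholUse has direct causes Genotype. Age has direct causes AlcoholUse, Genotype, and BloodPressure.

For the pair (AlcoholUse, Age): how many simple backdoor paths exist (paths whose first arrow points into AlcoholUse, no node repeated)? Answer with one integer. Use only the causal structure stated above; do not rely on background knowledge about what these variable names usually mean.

2

A backdoor path from AlcoholUse to Age is any simple undirected path whose first edge points into AlcoholUse (i.e. leaves AlcoholUse via a parent).
Parents of AlcoholUse: {Genotype}.
Enumerating:
  P1: AlcoholUse <- Genotype -> BloodPressure -> Age
  P2: AlcoholUse <- Genotype -> Age
That exhausts the simple backdoor paths. Count: 2.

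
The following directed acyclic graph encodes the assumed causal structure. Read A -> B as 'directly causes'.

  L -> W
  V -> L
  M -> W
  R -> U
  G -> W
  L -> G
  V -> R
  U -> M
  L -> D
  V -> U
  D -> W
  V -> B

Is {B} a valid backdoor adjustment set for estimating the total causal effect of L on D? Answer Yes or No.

Yes

Backdoor paths from L to D (paths whose first edge points into L):
  P1: L <- V -> R -> U -> M -> W <- D
  P2: L <- V -> U -> M -> W <- D
Condition 1 (no descendant of L in the set): holds — descendants of L are {D, G, W}; none are in {B}.
Condition 2 (every backdoor path blocked by {B}):
  P1: blocked at collider W (neither it nor any descendant is in the conditioning set).
  P2: blocked at collider W (neither it nor any descendant is in the conditioning set).
{B} satisfies the backdoor criterion.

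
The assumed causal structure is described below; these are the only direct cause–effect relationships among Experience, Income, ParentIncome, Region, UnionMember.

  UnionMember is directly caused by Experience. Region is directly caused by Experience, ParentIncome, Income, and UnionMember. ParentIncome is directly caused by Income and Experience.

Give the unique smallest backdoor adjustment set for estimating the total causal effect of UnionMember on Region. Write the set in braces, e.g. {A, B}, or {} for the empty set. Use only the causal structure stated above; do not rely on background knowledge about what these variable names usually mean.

Variables eligible for adjustment (non-descendants of UnionMember, excluding UnionMember and Region): {Experience, Income, ParentIncome}.
Backdoor paths from UnionMember to Region:
  P1: UnionMember <- Experience -> ParentIncome <- Income -> Region
  P2: UnionMember <- Experience -> ParentIncome -> Region
  P3: UnionMember <- Experience -> Region
The empty set is not sufficient: P2 (UnionMember <- Experience -> ParentIncome -> Region) has no collider blocking it and no conditioned non-collider, so it is open.
Try {Experience}:
  P1: blocked at fork node Experience ∈ conditioning set.
  P2: blocked at fork node Experience ∈ conditioning set.
  P3: blocked at fork node Experience ∈ conditioning set.
{Experience} contains no descendant of UnionMember and blocks every backdoor path.
No other singleton works — e.g. {Income} leaves P2 open — so {Experience} is the unique smallest valid adjustment set.

{Experience}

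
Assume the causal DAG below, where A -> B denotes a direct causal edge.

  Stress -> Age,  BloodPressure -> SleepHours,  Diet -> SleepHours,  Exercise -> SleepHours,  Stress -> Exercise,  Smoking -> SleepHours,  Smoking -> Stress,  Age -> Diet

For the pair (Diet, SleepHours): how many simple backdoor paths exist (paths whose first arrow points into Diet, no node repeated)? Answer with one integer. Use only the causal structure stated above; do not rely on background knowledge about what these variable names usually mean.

2

A backdoor path from Diet to SleepHours is any simple undirected path whose first edge points into Diet (i.e. leaves Diet via a parent).
Parents of Diet: {Age}.
Enumerating:
  P1: Diet <- Age <- Stress <- Smoking -> SleepHours
  P2: Diet <- Age <- Stress -> Exercise -> SleepHours
That exhausts the simple backdoor paths. Count: 2.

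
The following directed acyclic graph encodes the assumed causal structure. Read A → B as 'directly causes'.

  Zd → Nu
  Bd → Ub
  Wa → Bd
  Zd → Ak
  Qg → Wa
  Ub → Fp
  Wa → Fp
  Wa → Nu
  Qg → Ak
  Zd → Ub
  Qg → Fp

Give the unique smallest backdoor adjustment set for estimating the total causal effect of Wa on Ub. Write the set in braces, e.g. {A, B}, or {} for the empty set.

Variables eligible for adjustment (non-descendants of Wa, excluding Wa and Ub): {Ak, Qg, Zd}.
Backdoor paths from Wa to Ub:
  P1: Wa <- Qg -> Fp <- Ub
  P2: Wa <- Qg -> Ak <- Zd -> Ub
Each backdoor path contains an unconditioned collider, so every path is already blocked with the empty conditioning set:
  P1: blocked at collider Fp (neither it nor any descendant is in the conditioning set).
  P2: blocked at collider Ak (neither it nor any descendant is in the conditioning set).
The empty set is therefore the unique smallest valid set.

{}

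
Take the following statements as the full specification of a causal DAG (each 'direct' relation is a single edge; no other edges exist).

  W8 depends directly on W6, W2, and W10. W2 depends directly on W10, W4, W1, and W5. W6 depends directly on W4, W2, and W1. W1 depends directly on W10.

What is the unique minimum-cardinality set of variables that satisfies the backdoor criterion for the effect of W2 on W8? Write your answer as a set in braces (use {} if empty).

{W1, W10, W4}

Variables eligible for adjustment (non-descendants of W2, excluding W2 and W8): {W1, W10, W4, W5}.
Backdoor paths from W2 to W8:
  P1: W2 <- W4 -> W6 <- W1 <- W10 -> W8
  P2: W2 <- W4 -> W6 -> W8
  P3: W2 <- W10 -> W1 -> W6 -> W8
  P4: W2 <- W10 -> W8
  P5: W2 <- W1 <- W10 -> W8
  P6: W2 <- W1 -> W6 -> W8
The empty set is not sufficient: P2 (W2 <- W4 -> W6 -> W8) has no collider blocking it and no conditioned non-collider, so it is open.
Try {W1, W10, W4}:
  P1: blocked at fork node W4 ∈ conditioning set.
  P2: blocked at fork node W4 ∈ conditioning set.
  P3: blocked at fork node W10 ∈ conditioning set.
  P4: blocked at fork node W10 ∈ conditioning set.
  P5: blocked at chain node W1 ∈ conditioning set.
  P6: blocked at fork node W1 ∈ conditioning set.
{W1, W10, W4} contains no descendant of W2 and blocks every backdoor path.
Every element of {W1, W10, W4} is needed (dropping W1 leaves P6 open; dropping W10 leaves P4 open; dropping W4 leaves P2 open), so no proper subset is valid.
Among all size-3 subsets of the eligible variables, only {W1, W10, W4} blocks every backdoor path, so it is the unique smallest valid adjustment set.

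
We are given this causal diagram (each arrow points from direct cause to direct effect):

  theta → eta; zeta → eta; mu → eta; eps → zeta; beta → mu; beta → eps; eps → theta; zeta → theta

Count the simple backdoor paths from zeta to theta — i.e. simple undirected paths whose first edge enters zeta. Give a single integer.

2

A backdoor path from zeta to theta is any simple undirected path whose first edge points into zeta (i.e. leaves zeta via a parent).
Parents of zeta: {eps}.
Enumerating:
  P1: zeta <- eps <- beta -> mu -> eta <- theta
  P2: zeta <- eps -> theta
That exhausts the simple backdoor paths. Count: 2.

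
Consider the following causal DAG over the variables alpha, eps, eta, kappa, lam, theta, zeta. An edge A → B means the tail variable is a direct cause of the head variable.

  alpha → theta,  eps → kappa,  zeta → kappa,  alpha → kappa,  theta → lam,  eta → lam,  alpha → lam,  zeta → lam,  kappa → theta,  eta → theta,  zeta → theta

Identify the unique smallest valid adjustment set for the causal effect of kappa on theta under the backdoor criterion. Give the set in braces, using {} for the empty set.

Variables eligible for adjustment (non-descendants of kappa, excluding kappa and theta): {alpha, eps, eta, zeta}.
Backdoor paths from kappa to theta:
  P1: kappa <- zeta -> theta
  P2: kappa <- zeta -> lam <- eta -> theta
  P3: kappa <- zeta -> lam <- alpha -> theta
  P4: kappa <- zeta -> lam <- theta
  P5: kappa <- alpha -> theta
  P6: kappa <- alpha -> lam <- zeta -> theta
  P7: kappa <- alpha -> lam <- eta -> theta
  P8: kappa <- alpha -> lam <- theta
The empty set is not sufficient: P1 (kappa <- zeta -> theta) has no collider blocking it and no conditioned non-collider, so it is open.
Try {alpha, zeta}:
  P1: blocked at fork node zeta ∈ conditioning set.
  P2: blocked at fork node zeta ∈ conditioning set.
  P3: blocked at fork node zeta ∈ conditioning set.
  P4: blocked at fork node zeta ∈ conditioning set.
  P5: blocked at fork node alpha ∈ conditioning set.
  P6: blocked at fork node alpha ∈ conditioning set.
  P7: blocked at fork node alpha ∈ conditioning set.
  P8: blocked at fork node alpha ∈ conditioning set.
{alpha, zeta} contains no descendant of kappa and blocks every backdoor path.
Every element of {alpha, zeta} is needed (dropping alpha leaves P5 open; dropping zeta leaves P1 open), so no proper subset is valid.
Among all size-2 subsets of the eligible variables, only {alpha, zeta} blocks every backdoor path, so it is the unique smallest valid adjustment set.

{alpha, zeta}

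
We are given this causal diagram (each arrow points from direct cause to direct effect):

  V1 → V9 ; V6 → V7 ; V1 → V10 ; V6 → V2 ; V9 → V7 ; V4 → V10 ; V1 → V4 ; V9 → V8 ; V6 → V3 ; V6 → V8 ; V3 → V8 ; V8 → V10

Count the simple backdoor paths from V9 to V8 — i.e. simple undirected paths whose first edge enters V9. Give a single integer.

2

A backdoor path from V9 to V8 is any simple undirected path whose first edge points into V9 (i.e. leaves V9 via a parent).
Parents of V9: {V1}.
Enumerating:
  P1: V9 <- V1 -> V4 -> V10 <- V8
  P2: V9 <- V1 -> V10 <- V8
That exhausts the simple backdoor paths. Count: 2.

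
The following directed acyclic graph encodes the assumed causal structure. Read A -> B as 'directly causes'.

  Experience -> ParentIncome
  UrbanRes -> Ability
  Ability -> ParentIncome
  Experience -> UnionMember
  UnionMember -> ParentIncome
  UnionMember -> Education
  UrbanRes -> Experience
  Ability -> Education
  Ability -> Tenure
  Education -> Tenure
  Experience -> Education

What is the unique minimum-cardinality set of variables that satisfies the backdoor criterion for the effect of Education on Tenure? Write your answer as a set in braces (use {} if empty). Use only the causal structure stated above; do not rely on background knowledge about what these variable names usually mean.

Variables eligible for adjustment (non-descendants of Education, excluding Education and Tenure): {Ability, Experience, ParentIncome, UnionMember, UrbanRes}.
Backdoor paths from Education to Tenure:
  P1: Education <- Experience <- UrbanRes -> Ability -> Tenure
  P2: Education <- Experience -> UnionMember -> ParentIncome <- Ability -> Tenure
  P3: Education <- Experience -> ParentIncome <- Ability -> Tenure
  P4: Education <- UnionMember <- Experience <- UrbanRes -> Ability -> Tenure
  P5: Education <- UnionMember <- Experience -> ParentIncome <- Ability -> Tenure
  P6: Education <- UnionMember -> ParentIncome <- Experience <- UrbanRes -> Ability -> Tenure
  P7: Education <- UnionMember -> ParentIncome <- Ability -> Tenure
  P8: Education <- Ability -> Tenure
The empty set is not sufficient: P1 (Education <- Experience <- UrbanRes -> Ability -> Tenure) has no collider blocking it and no conditioned non-collider, so it is open.
Try {Ability}:
  P1: blocked at chain node Ability ∈ conditioning set.
  P2: blocked at collider ParentIncome (neither it nor any descendant is in the conditioning set).
  P3: blocked at collider ParentIncome (neither it nor any descendant is in the conditioning set).
  P4: blocked at chain node Ability ∈ conditioning set.
  P5: blocked at collider ParentIncome (neither it nor any descendant is in the conditioning set).
  P6: blocked at collider ParentIncome (neither it nor any descendant is in the conditioning set).
  P7: blocked at collider ParentIncome (neither it nor any descendant is in the conditioning set).
  P8: blocked at fork node Ability ∈ conditioning set.
{Ability} contains no descendant of Education and blocks every backdoor path.
No other singleton works — e.g. {UrbanRes} leaves P8 open — so {Ability} is the unique smallest valid adjustment set.

{Ability}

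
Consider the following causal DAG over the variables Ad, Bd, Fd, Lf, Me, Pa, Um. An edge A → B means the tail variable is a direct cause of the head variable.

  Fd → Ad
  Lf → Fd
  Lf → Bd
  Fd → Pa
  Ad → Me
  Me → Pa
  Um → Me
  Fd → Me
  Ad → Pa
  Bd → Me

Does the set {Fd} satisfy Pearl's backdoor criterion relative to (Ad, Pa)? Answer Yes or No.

Backdoor paths from Ad to Pa (paths whose first edge points into Ad):
  P1: Ad <- Fd <- Lf -> Bd -> Me -> Pa
  P2: Ad <- Fd -> Me -> Pa
  P3: Ad <- Fd -> Pa
Condition 1 (no descendant of Ad in the set): holds — descendants of Ad are {Me, Pa}; none are in {Fd}.
Condition 2 (every backdoor path blocked by {Fd}):
  P1: blocked at chain node Fd ∈ conditioning set.
  P2: blocked at fork node Fd ∈ conditioning set.
  P3: blocked at fork node Fd ∈ conditioning set.
{Fd} satisfies the backdoor criterion.

Yes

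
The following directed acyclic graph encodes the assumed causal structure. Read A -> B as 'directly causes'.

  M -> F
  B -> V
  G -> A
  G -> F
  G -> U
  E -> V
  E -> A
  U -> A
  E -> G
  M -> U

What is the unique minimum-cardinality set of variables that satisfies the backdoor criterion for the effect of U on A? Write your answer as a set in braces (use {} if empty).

Variables eligible for adjustment (non-descendants of U, excluding U and A): {B, E, F, G, M, V}.
Backdoor paths from U to A:
  P1: U <- M -> F <- G <- E -> A
  P2: U <- M -> F <- G -> A
  P3: U <- G <- E -> A
  P4: U <- G -> A
The empty set is not sufficient: P3 (U <- G <- E -> A) has no collider blocking it and no conditioned non-collider, so it is open.
Try {G}:
  P1: blocked at collider F (neither it nor any descendant is in the conditioning set).
  P2: blocked at collider F (neither it nor any descendant is in the conditioning set).
  P3: blocked at chain node G ∈ conditioning set.
  P4: blocked at fork node G ∈ conditioning set.
{G} contains no descendant of U and blocks every backdoor path.
No other singleton works — e.g. {B} leaves P3 open — so {G} is the unique smallest valid adjustment set.

{G}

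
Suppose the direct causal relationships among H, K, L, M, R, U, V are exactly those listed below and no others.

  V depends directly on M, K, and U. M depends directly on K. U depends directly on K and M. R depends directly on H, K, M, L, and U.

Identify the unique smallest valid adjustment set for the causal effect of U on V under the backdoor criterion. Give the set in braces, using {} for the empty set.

{K, M}

Variables eligible for adjustment (non-descendants of U, excluding U and V): {H, K, L, M}.
Backdoor paths from U to V:
  P1: U <- K -> M -> V
  P2: U <- K -> R <- M -> V
  P3: U <- K -> V
  P4: U <- M <- K -> V
  P5: U <- M -> R <- K -> V
  P6: U <- M -> V
The empty set is not sufficient: P1 (U <- K -> M -> V) has no collider blocking it and no conditioned non-collider, so it is open.
Try {K, M}:
  P1: blocked at fork node K ∈ conditioning set.
  P2: blocked at fork node K ∈ conditioning set.
  P3: blocked at fork node K ∈ conditioning set.
  P4: blocked at chain node M ∈ conditioning set.
  P5: blocked at fork node M ∈ conditioning set.
  P6: blocked at fork node M ∈ conditioning set.
{K, M} contains no descendant of U and blocks every backdoor path.
Every element of {K, M} is needed (dropping K leaves P3 open; dropping M leaves P6 open), so no proper subset is valid.
Among all size-2 subsets of the eligible variables, only {K, M} blocks every backdoor path, so it is the unique smallest valid adjustment set.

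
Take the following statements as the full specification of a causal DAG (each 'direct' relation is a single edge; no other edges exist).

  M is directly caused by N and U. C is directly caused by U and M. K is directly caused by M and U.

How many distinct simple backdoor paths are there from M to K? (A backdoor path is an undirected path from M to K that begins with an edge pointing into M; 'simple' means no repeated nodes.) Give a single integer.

A backdoor path from M to K is any simple undirected path whose first edge points into M (i.e. leaves M via a parent).
Parents of M: {N, U}.
Enumerating:
  P1: M <- U -> K
That exhausts the simple backdoor paths. Count: 1.

1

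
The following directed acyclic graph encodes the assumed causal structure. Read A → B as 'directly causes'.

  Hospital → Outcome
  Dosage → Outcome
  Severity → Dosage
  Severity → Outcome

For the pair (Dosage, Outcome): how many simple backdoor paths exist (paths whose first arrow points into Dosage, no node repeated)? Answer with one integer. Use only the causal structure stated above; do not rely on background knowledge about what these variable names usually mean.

A backdoor path from Dosage to Outcome is any simple undirected path whose first edge points into Dosage (i.e. leaves Dosage via a parent).
Parents of Dosage: {Severity}.
Enumerating:
  P1: Dosage <- Severity -> Outcome
That exhausts the simple backdoor paths. Count: 1.

1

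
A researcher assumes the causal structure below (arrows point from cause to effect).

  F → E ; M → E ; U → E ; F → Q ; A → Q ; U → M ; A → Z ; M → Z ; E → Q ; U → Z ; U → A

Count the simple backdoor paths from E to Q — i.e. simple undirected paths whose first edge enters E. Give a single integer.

8

A backdoor path from E to Q is any simple undirected path whose first edge points into E (i.e. leaves E via a parent).
Parents of E: {F, M, U}.
Enumerating:
  P1: E <- U -> M -> Z <- A -> Q
  P2: E <- U -> A -> Q
  P3: E <- U -> Z <- A -> Q
  P4: E <- M <- U -> A -> Q
  P5: E <- M <- U -> Z <- A -> Q
  P6: E <- M -> Z <- U -> A -> Q
  P7: E <- M -> Z <- A -> Q
  P8: E <- F -> Q
That exhausts the simple backdoor paths. Count: 8.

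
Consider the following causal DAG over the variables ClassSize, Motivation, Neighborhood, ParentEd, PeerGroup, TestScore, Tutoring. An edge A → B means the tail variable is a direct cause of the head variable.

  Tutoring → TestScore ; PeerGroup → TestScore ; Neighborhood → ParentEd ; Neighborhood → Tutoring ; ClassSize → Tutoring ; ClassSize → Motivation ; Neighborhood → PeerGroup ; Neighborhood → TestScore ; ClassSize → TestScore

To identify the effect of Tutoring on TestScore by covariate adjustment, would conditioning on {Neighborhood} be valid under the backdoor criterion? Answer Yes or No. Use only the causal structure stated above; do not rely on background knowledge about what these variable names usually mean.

No

Backdoor paths from Tutoring to TestScore (paths whose first edge points into Tutoring):
  P1: Tutoring <- ClassSize -> TestScore
  P2: Tutoring <- Neighborhood -> PeerGroup -> TestScore
  P3: Tutoring <- Neighborhood -> TestScore
Condition 1 (no descendant of Tutoring in the set): holds — descendants of Tutoring are {TestScore}; none are in {Neighborhood}.
Condition 2 (every backdoor path blocked by {Neighborhood}):
  P1: open — no interior node is in the conditioning set.
  P2: blocked at fork node Neighborhood ∈ conditioning set.
  P3: blocked at fork node Neighborhood ∈ conditioning set.
{Neighborhood} does not satisfy the backdoor criterion.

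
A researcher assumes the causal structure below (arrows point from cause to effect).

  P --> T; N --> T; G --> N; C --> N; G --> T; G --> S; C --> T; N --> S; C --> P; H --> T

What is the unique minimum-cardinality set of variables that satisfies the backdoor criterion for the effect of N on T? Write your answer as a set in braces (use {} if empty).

{C, G}

Variables eligible for adjustment (non-descendants of N, excluding N and T): {C, G, H, P}.
Backdoor paths from N to T:
  P1: N <- C -> P -> T
  P2: N <- C -> T
  P3: N <- G -> T
The empty set is not sufficient: P1 (N <- C -> P -> T) has no collider blocking it and no conditioned non-collider, so it is open.
Try {C, G}:
  P1: blocked at fork node C ∈ conditioning set.
  P2: blocked at fork node C ∈ conditioning set.
  P3: blocked at fork node G ∈ conditioning set.
{C, G} contains no descendant of N and blocks every backdoor path.
Every element of {C, G} is needed (dropping C leaves P1 open; dropping G leaves P3 open), so no proper subset is valid.
Among all size-2 subsets of the eligible variables, only {C, G} blocks every backdoor path, so it is the unique smallest valid adjustment set.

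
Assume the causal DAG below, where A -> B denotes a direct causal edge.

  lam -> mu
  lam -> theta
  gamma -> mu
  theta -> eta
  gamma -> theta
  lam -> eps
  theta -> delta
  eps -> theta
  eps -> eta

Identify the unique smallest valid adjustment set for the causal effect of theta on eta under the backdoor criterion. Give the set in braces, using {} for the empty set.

{eps}

Variables eligible for adjustment (non-descendants of theta, excluding theta and eta): {eps, gamma, lam, mu}.
Backdoor paths from theta to eta:
  P1: theta <- gamma -> mu <- lam -> eps -> eta
  P2: theta <- lam -> eps -> eta
  P3: theta <- eps -> eta
The empty set is not sufficient: P2 (theta <- lam -> eps -> eta) has no collider blocking it and no conditioned non-collider, so it is open.
Try {eps}:
  P1: blocked at collider mu (neither it nor any descendant is in the conditioning set).
  P2: blocked at chain node eps ∈ conditioning set.
  P3: blocked at fork node eps ∈ conditioning set.
{eps} contains no descendant of theta and blocks every backdoor path.
No other singleton works — e.g. {gamma} leaves P2 open — so {eps} is the unique smallest valid adjustment set.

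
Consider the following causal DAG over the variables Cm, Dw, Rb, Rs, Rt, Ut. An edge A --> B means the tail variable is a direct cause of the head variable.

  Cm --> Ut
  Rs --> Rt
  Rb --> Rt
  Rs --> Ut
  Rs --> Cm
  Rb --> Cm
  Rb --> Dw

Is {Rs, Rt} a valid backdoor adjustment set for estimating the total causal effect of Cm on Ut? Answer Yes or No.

Yes

Backdoor paths from Cm to Ut (paths whose first edge points into Cm):
  P1: Cm <- Rs -> Ut
  P2: Cm <- Rb -> Rt <- Rs -> Ut
Condition 1 (no descendant of Cm in the set): holds — descendants of Cm are {Ut}; none are in {Rs, Rt}.
Condition 2 (every backdoor path blocked by {Rs, Rt}):
  P1: blocked at fork node Rs ∈ conditioning set.
  P2: blocked at fork node Rs ∈ conditioning set.
{Rs, Rt} satisfies the backdoor criterion.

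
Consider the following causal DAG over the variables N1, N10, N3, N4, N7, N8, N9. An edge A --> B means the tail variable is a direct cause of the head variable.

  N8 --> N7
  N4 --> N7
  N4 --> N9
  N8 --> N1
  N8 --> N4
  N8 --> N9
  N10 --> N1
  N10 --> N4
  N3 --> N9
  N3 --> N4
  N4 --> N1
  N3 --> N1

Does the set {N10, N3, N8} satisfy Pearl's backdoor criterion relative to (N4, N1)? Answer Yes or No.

Backdoor paths from N4 to N1 (paths whose first edge points into N4):
  P1: N4 <- N3 -> N1
  P2: N4 <- N3 -> N9 <- N8 -> N1
  P3: N4 <- N10 -> N1
  P4: N4 <- N8 -> N1
  P5: N4 <- N8 -> N9 <- N3 -> N1
Condition 1 (no descendant of N4 in the set): holds — descendants of N4 are {N1, N7, N9}; none are in {N10, N3, N8}.
Condition 2 (every backdoor path blocked by {N10, N3, N8}):
  P1: blocked at fork node N3 ∈ conditioning set.
  P2: blocked at fork node N3 ∈ conditioning set.
  P3: blocked at fork node N10 ∈ conditioning set.
  P4: blocked at fork node N8 ∈ conditioning set.
  P5: blocked at fork node N8 ∈ conditioning set.
{N10, N3, N8} satisfies the backdoor criterion.

Yes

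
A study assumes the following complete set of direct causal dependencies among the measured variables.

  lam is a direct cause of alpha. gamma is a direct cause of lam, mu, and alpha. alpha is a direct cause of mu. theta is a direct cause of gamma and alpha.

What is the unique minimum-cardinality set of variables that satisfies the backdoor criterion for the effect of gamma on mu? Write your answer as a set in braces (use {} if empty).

Variables eligible for adjustment (non-descendants of gamma, excluding gamma and mu): {theta}.
Backdoor paths from gamma to mu:
  P1: gamma <- theta -> alpha -> mu
The empty set is not sufficient: P1 (gamma <- theta -> alpha -> mu) has no collider blocking it and no conditioned non-collider, so it is open.
Try {theta}:
  P1: blocked at fork node theta ∈ conditioning set.
{theta} contains no descendant of gamma and blocks every backdoor path.
{theta} is the unique smallest valid adjustment set.

{theta}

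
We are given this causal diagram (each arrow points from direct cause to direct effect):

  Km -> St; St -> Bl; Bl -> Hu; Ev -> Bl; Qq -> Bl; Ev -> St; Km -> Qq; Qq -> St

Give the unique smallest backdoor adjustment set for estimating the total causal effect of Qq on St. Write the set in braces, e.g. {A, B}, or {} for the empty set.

Variables eligible for adjustment (non-descendants of Qq, excluding Qq and St): {Ev, Km}.
Backdoor paths from Qq to St:
  P1: Qq <- Km -> St
The empty set is not sufficient: P1 (Qq <- Km -> St) has no collider blocking it and no conditioned non-collider, so it is open.
Try {Km}:
  P1: blocked at fork node Km ∈ conditioning set.
{Km} contains no descendant of Qq and blocks every backdoor path.
No other singleton works — e.g. {Ev} leaves P1 open — so {Km} is the unique smallest valid adjustment set.

{Km}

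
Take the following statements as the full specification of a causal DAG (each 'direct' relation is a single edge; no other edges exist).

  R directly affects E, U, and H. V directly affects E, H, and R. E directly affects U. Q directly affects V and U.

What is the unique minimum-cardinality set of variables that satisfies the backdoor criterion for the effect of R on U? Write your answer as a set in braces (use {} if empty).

{V}

Variables eligible for adjustment (non-descendants of R, excluding R and U): {Q, V}.
Backdoor paths from R to U:
  P1: R <- V <- Q -> U
  P2: R <- V -> E -> U
The empty set is not sufficient: P1 (R <- V <- Q -> U) has no collider blocking it and no conditioned non-collider, so it is open.
Try {V}:
  P1: blocked at chain node V ∈ conditioning set.
  P2: blocked at fork node V ∈ conditioning set.
{V} contains no descendant of R and blocks every backdoor path.
No other singleton works — e.g. {Q} leaves P2 open — so {V} is the unique smallest valid adjustment set.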